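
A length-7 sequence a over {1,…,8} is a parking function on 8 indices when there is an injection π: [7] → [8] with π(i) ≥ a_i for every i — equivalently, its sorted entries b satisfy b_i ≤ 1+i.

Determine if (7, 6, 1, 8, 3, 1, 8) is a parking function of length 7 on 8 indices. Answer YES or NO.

NO

Rearranged: b = (1, 1, 3, 6, 7, 8, 8).
  b_1=1 ≤ 2
  b_2=1 ≤ 3
  b_3=3 ≤ 4
  b_4=6 > 5
  fails at i=4 ⇒ NO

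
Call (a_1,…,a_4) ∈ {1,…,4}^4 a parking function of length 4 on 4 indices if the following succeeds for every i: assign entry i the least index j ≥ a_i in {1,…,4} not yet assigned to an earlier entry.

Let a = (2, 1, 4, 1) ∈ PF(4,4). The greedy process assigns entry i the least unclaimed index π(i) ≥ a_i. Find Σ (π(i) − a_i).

Σπ = 4·5/2 = 10 (π permutes [4]); Σa = 2+1+4+1 = 8; disp = 10−8 = 2.

2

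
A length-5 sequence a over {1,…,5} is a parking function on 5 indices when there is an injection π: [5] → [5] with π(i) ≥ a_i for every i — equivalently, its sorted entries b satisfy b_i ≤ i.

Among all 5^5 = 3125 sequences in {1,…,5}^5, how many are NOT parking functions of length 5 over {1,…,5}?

|PF(5,5)| = 1·6^4 = 1·1296 = 1296 [KW]
One tuple (1,5,5,5,4) → sorted (1,4,5,5,5): b_2=4>2, not a PF.
Total 3125; non-PF = 3125−1296 = 1829

1829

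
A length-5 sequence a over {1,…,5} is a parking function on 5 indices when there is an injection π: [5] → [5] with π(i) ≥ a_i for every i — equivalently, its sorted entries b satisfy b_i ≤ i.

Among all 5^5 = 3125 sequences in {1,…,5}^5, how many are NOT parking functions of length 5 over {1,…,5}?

Count = (5+1−5)·(5+1)^{5−1} = 1·1296 = 1296 (Pollak)
Check (4,4,3,4,4) → sorted (3,4,4,4,4): b_1=3>1, not a PF.
5^5 − 1296 = 3125 − 1296 = 1829

1829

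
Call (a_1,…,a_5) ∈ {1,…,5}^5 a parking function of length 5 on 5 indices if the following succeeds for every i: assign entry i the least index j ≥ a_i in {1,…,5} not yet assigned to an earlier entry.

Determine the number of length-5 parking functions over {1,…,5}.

1296

#PF = (6−5)·6^(5−1) = 1 · 1296 = 1296 (Pollak)
One tuple (1,1,2,4,5) → sorted (1,1,2,4,5): b_i ≤ i ∀i, a PF.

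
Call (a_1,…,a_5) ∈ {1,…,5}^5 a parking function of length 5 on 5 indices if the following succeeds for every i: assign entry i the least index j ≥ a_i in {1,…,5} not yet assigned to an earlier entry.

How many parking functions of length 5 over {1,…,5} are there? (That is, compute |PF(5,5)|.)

1296

Count = 1·6^4 = 1×1296 = 1296 (Pollak)
One tuple (3,1,2,4,2) → sorted (1,2,2,3,4): b_i ≤ i ∀i, a PF.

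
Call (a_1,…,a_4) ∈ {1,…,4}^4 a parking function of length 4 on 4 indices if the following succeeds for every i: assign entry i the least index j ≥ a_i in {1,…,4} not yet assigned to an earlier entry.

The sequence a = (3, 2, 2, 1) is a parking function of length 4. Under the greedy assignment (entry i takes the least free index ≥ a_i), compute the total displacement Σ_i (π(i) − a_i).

Σπ = 10 ({1..4} each once); Σa = 3+2+2+1 = 8; disp = 10−8 = 2.

2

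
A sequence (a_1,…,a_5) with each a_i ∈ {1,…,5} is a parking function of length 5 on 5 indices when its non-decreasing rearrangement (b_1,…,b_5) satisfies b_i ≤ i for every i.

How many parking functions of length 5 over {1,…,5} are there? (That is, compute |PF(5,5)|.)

|PF| = (6−5)·6^(5−1) = 1 · 1296 = 1296
One tuple (3,2,1,2,1) → sorted (1,1,2,2,3): b_i ≤ i ∀i, a PF.

1296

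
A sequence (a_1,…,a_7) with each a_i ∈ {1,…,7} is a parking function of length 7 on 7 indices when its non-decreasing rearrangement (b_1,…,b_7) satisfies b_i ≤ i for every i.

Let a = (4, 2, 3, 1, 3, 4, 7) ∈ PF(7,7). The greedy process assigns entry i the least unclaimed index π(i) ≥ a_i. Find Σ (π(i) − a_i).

Σπ(i) = 1+…+7 = 28; Σa = 4+2+3+1+3+4+7 = 24; disp = 28−24 = 4.

4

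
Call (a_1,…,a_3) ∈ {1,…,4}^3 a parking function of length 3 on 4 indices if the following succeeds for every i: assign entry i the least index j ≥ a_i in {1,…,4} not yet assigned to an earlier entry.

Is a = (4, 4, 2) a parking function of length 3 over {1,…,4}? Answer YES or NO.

Rearranged: b = (2, 4, 4).
  b_1=2 ≤ 2
  b_2=4 > 3
  fails at i=2 ⇒ NO

NO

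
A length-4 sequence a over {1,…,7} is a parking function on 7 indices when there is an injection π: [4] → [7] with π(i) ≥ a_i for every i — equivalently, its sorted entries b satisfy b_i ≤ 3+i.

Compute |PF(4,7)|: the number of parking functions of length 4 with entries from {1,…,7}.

2048

|PF| = 4·8^3 = 4 · 512 = 2048 (Konheim–Weiss)
E.g. (5,4,1,7) → sorted (1,4,5,7): b_i ≤ 3+i ∀i, a PF.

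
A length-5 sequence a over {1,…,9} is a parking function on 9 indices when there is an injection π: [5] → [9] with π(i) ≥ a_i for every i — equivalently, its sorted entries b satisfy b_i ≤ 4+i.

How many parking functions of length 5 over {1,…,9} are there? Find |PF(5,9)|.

|PF| = 5·10^4 = 5 · 10000 = 50000 (Pollak)
E.g. (6,6,6,2,6) → sorted (2,6,6,6,6): b_i ≤ 4+i ∀i, a PF.

50000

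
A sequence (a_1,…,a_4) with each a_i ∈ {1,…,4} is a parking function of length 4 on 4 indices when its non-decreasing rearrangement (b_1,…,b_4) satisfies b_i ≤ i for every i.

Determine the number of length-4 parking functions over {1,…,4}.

125

|PF| = (5−4)·5^(4−1) = 1 · 125 = 125 (Pollak)
Example (3,1,2,2) → sorted (1,2,2,3): b_i ≤ i ∀i, a PF.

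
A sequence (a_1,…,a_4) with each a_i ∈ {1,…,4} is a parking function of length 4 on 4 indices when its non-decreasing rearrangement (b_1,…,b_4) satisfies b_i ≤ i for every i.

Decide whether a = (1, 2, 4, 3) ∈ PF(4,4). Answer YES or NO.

Rearranged: b = (1, 2, 3, 4).
  b_1=1 ≤ 1
  b_2=2 ≤ 2
  b_3=3 ≤ 3
  b_4=4 ≤ 4
All bounds hold ⇒ YES

YES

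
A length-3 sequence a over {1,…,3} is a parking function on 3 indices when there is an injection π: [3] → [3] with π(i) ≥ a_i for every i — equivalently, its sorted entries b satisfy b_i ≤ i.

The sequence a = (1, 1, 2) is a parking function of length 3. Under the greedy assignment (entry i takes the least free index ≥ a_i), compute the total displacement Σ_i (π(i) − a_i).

2

Σπ(i) = 1+…+3 = 6; Σa = 1+1+2 = 4; disp = 6−4 = 2.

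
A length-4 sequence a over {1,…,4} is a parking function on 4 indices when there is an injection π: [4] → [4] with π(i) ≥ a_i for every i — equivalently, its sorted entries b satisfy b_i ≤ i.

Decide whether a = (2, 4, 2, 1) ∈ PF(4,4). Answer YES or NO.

Sorted: b = (1, 2, 2, 4).
  b_1=1 ≤ 1
  b_2=2 ≤ 2
  b_3=2 ≤ 3
  b_4=4 ≤ 4
All bounds hold ⇒ YES

YES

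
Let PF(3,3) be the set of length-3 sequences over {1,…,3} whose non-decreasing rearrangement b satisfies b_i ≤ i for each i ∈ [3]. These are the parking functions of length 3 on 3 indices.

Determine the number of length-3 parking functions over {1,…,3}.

#PF = (3−3+1)·(3+1)^(3−1) = 1 · 16 = 16 (Konheim–Weiss)
One tuple (1,1,2) → sorted (1,1,2): b_i ≤ i ∀i, a PF.

16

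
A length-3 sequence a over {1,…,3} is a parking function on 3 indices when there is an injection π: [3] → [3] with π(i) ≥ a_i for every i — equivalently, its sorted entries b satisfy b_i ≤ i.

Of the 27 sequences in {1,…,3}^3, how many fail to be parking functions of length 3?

Count = (3+1−3)·(3+1)^{3−1} = 1×16 = 16
Example (3,2,2) → sorted (2,2,3): b_1=2>1, not a PF.
3^3 − 16 = 27 − 16 = 11

11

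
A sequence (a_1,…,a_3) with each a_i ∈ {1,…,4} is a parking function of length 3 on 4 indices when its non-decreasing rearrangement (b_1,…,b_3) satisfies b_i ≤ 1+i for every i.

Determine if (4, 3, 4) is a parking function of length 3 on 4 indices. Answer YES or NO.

Rearranged: b = (3, 4, 4).
  b_1=3 > 2
  fails at i=1 ⇒ NO

NO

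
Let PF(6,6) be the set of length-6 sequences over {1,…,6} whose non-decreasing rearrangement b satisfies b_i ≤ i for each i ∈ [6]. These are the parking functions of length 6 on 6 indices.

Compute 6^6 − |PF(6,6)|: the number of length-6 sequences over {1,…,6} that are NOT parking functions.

29849

|PF(6,6)| = (6−6+1)·(6+1)^(6−1) = 1×16807 = 16807 [KW]
Check (4,5,4,1,1,5) → sorted (1,1,4,4,5,5): b_3=4>3, not a PF.
So 46656 − 16807 = 29849 fail.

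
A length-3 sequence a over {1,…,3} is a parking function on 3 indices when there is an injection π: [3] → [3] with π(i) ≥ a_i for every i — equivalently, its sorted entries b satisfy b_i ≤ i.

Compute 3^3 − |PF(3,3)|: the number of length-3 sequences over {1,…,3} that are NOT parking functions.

11

#PF = (3+1−3)·(3+1)^{3−1} = 1×16 = 16
One tuple (3,3,1) → sorted (1,3,3): b_2=3>2, not a PF.
Total 27; non-PF = 27−16 = 11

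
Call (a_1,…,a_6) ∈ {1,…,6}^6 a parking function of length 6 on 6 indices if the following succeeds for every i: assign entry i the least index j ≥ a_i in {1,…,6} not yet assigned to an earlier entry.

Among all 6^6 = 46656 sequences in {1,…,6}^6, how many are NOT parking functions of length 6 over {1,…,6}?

|PF| = (7−6)·7^(6−1) = 1·16807 = 16807 (Pollak)
Example (6,5,1,4,6,4) → sorted (1,4,4,5,6,6): b_2=4>2, not a PF.
6^6 − 16807 = 46656 − 16807 = 29849

29849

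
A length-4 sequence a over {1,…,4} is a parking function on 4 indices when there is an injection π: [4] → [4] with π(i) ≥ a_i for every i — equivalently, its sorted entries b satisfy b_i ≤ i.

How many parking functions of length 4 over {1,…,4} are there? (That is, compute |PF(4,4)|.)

125

Count = (4−4+1)·(4+1)^(4−1) = 1·125 = 125 (Pollak)
Check (1,1,3,2) → sorted (1,1,2,3): b_i ≤ i ∀i, a PF.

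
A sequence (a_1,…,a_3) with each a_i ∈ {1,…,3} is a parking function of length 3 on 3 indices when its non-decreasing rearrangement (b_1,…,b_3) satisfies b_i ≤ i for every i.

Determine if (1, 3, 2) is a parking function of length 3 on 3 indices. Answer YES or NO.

Sorted: b = (1, 2, 3).
  b_1=1 ≤ 1
  b_2=2 ≤ 2
  b_3=3 ≤ 3
All bounds hold ⇒ YES

YES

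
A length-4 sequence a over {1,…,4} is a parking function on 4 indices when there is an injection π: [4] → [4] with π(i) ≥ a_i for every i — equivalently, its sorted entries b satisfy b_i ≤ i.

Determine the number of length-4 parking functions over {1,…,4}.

|PF| = (4−4+1)·(4+1)^(4−1) = 1·125 = 125
One tuple (3,2,1,4) → sorted (1,2,3,4): b_i ≤ i ∀i, a PF.

125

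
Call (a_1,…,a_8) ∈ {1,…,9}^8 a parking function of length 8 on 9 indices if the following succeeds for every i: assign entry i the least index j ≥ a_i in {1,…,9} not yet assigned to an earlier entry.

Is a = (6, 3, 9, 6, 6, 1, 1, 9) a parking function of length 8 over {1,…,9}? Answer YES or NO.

NO

Order a: b = (1, 1, 3, 6, 6, 6, 9, 9).
  b_1=1 ≤ 2
  b_2=1 ≤ 3
  b_3=3 ≤ 4
  b_4=6 > 5
  fails at i=4 ⇒ NO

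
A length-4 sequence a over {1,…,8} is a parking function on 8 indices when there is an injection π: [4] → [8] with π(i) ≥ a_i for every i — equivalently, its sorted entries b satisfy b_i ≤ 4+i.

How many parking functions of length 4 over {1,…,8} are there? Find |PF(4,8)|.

3645

|PF(4,8)| = 5·9^3 = 5 · 729 = 3645 [KW]
Check (3,3,5,7) → sorted (3,3,5,7): b_i ≤ 4+i ∀i, a PF.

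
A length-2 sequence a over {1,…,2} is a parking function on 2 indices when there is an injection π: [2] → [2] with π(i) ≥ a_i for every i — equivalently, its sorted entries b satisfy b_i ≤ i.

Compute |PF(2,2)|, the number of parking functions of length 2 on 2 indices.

3

#PF = 1·3^1 = 1×3 = 3 (Konheim–Weiss)
E.g. (1,1) → sorted (1,1): b_i ≤ i ∀i, a PF.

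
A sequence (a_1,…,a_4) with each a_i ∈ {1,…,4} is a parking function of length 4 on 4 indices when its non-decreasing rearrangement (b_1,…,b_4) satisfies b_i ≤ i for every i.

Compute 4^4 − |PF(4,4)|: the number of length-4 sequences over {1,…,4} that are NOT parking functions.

131

|PF| = (4−4+1)·(4+1)^(4−1) = 1×125 = 125 (Pollak)
Example (3,3,4,4) → sorted (3,3,4,4): b_1=3>1, not a PF.
4^4 − 125 = 256 − 125 = 131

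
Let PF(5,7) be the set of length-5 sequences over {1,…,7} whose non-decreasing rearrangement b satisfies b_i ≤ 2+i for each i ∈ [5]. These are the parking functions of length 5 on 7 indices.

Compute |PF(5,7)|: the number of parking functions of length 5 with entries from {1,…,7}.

12288

Count = (7+1−5)·(7+1)^{5−1} = 3 · 4096 = 12288
E.g. (4,6,5,7,1) → sorted (1,4,5,6,7): b_i ≤ 2+i ∀i, a PF.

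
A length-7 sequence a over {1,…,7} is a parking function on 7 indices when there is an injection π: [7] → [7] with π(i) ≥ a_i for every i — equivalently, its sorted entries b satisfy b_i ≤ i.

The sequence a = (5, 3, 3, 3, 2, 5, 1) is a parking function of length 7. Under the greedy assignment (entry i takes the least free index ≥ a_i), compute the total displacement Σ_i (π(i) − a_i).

Σπ = 7·8/2 = 28 (π permutes [7]); Σa = 5+3+3+3+2+5+1 = 22; disp = 28−22 = 6.

6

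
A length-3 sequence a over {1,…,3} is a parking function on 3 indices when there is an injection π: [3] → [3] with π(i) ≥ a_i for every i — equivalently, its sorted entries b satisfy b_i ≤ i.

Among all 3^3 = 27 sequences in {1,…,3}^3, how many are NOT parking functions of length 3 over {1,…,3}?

11

#PF = (3+1−3)·(3+1)^{3−1} = 1·16 = 16 (Konheim–Weiss)
One tuple (2,2,3) → sorted (2,2,3): b_1=2>1, not a PF.
Total 27; non-PF = 27−16 = 11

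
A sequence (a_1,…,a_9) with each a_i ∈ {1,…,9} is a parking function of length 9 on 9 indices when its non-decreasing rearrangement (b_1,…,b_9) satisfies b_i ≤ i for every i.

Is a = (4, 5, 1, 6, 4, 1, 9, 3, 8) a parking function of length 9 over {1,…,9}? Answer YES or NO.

Sorted: b = (1, 1, 3, 4, 4, 5, 6, 8, 9).
  b_1=1 ≤ 1
  b_2=1 ≤ 2
  b_3=3 ≤ 3
  b_4=4 ≤ 4
  b_5=4 ≤ 5
  b_6=5 ≤ 6
  b_7=6 ≤ 7
  b_8=8 ≤ 8
  b_9=9 ≤ 9
All bounds hold ⇒ YES

YES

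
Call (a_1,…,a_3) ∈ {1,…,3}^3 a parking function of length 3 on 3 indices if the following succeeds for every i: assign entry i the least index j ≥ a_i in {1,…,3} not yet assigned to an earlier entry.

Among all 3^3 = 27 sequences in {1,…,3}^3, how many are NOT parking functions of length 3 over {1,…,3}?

Count = (3−3+1)·(3+1)^(3−1) = 1 · 16 = 16 (Konheim–Weiss)
E.g. (2,3,3) → sorted (2,3,3): b_1=2>1, not a PF.
3^3 − 16 = 27 − 16 = 11

11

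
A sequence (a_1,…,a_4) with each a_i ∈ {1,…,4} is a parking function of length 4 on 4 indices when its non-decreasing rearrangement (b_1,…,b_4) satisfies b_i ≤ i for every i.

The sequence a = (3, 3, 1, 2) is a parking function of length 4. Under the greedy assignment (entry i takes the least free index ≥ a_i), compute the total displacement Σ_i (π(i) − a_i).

Σπ(i) = 1+…+4 = 10; Σa = 3+3+1+2 = 9; disp = 10−9 = 1.

1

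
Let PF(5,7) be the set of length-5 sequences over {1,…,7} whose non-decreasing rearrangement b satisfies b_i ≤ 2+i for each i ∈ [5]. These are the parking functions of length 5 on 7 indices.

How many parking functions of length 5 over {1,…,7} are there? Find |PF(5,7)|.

Count = (7−5+1)·(7+1)^(5−1) = 3×4096 = 12288
Example (5,4,1,5,4) → sorted (1,4,4,5,5): b_i ≤ 2+i ∀i, a PF.

12288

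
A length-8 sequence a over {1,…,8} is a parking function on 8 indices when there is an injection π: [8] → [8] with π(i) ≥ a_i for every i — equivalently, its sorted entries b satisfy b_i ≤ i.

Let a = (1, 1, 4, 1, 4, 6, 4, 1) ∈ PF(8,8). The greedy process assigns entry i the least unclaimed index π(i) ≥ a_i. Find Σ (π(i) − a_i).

14

Σπ = 36 ({1..8} each once); Σa = 1+1+4+1+4+6+4+1 = 22; disp = 36−22 = 14.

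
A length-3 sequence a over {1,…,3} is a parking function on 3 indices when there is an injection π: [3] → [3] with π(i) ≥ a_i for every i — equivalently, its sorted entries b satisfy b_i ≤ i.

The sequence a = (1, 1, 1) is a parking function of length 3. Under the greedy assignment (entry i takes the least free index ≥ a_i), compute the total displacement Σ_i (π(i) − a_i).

3

Σπ = 3·4/2 = 6 (π permutes [3]); Σa = 1+1+1 = 3; disp = 6−3 = 3.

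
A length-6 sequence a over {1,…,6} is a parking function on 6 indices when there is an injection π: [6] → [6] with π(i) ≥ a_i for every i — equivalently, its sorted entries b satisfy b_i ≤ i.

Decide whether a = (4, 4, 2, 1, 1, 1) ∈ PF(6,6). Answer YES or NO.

YES

Sorted: b = (1, 1, 1, 2, 4, 4).
  b_1=1 ≤ 1
  b_2=1 ≤ 2
  b_3=1 ≤ 3
  b_4=2 ≤ 4
  b_5=4 ≤ 5
  b_6=4 ≤ 6
All bounds hold ⇒ YES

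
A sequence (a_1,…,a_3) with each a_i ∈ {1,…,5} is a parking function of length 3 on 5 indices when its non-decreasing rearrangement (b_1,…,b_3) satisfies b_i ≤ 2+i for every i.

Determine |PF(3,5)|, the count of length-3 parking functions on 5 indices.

#PF = 3·6^2 = 3×36 = 108 [KW]
Check (3,3,2) → sorted (2,3,3): b_i ≤ 2+i ∀i, a PF.

108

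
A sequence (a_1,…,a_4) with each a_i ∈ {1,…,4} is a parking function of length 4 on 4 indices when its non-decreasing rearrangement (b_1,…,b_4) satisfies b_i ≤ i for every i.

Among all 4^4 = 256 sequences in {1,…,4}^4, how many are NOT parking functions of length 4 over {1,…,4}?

|PF| = (4+1−4)·(4+1)^{4−1} = 1 · 125 = 125 (Konheim–Weiss)
Check (1,3,4,4) → sorted (1,3,4,4): b_2=3>2, not a PF.
Total 256; non-PF = 256−125 = 131

131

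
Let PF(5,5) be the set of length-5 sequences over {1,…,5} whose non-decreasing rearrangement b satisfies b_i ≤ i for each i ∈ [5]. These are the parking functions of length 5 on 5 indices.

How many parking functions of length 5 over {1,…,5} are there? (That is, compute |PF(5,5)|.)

1296

|PF(5,5)| = (5−5+1)·(5+1)^(5−1) = 1·1296 = 1296 [KW]
Example (3,4,1,1,2) → sorted (1,1,2,3,4): b_i ≤ i ∀i, a PF.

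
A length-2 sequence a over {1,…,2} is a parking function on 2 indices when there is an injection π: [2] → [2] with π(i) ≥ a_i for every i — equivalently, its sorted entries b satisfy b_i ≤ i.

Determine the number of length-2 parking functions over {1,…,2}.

3

|PF(2,2)| = (2+1−2)·(2+1)^{2−1} = 1×3 = 3
Check (1,1) → sorted (1,1): b_i ≤ i ∀i, a PF.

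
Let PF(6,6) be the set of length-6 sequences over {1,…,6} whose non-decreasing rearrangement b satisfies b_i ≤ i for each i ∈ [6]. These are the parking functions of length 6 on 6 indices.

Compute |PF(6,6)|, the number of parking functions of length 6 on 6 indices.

16807

|PF(6,6)| = 1·7^5 = 1 · 16807 = 16807
One tuple (3,3,1,6,5,2) → sorted (1,2,3,3,5,6): b_i ≤ i ∀i, a PF.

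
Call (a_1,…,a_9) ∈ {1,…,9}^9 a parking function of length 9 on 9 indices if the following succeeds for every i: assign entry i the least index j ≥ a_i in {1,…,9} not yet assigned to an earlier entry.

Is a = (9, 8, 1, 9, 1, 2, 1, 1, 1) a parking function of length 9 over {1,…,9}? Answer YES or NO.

NO

Rearranged: b = (1, 1, 1, 1, 1, 2, 8, 9, 9).
  b_1=1 ≤ 1
  b_2=1 ≤ 2
  b_3=1 ≤ 3
  b_4=1 ≤ 4
  b_5=1 ≤ 5
  b_6=2 ≤ 6
  b_7=8 > 7
  fails at i=7 ⇒ NO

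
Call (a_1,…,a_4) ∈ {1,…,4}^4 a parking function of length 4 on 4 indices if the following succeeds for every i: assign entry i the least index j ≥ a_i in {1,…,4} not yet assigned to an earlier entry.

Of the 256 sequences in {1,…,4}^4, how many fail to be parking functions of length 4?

|PF| = 1·5^3 = 1×125 = 125 (Konheim–Weiss)
One tuple (4,3,3,2) → sorted (2,3,3,4): b_1=2>1, not a PF.
4^4 − 125 = 256 − 125 = 131

131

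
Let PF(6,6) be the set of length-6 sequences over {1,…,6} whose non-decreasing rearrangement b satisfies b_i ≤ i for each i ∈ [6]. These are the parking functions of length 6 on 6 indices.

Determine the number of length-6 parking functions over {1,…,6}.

#PF = (6−6+1)·(6+1)^(6−1) = 1×16807 = 16807 [KW]
One tuple (2,6,1,1,1,2) → sorted (1,1,1,2,2,6): b_i ≤ i ∀i, a PF.

16807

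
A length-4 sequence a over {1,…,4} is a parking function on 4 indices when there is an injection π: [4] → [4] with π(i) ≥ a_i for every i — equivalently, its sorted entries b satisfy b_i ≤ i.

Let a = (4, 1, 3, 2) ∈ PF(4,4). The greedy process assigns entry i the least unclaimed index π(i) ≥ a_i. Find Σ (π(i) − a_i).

0

Σπ = 10 ({1..4} each once); Σa = 4+1+3+2 = 10; disp = 10−10 = 0.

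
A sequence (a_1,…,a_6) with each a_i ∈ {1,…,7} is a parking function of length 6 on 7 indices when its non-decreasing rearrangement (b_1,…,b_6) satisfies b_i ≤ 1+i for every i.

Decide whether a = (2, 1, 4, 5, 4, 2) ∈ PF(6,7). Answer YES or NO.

Sorted: b = (1, 2, 2, 4, 4, 5).
  b_1=1 ≤ 2
  b_2=2 ≤ 3
  b_3=2 ≤ 4
  b_4=4 ≤ 5
  b_5=4 ≤ 6
  b_6=5 ≤ 7
All bounds hold ⇒ YES

YES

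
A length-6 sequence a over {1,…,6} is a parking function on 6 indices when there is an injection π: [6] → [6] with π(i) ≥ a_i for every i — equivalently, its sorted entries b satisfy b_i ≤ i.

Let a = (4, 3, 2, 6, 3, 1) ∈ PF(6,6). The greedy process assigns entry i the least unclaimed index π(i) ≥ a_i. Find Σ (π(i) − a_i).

Σπ(i) = 1+…+6 = 21; Σa = 4+3+2+6+3+1 = 19; disp = 21−19 = 2.

2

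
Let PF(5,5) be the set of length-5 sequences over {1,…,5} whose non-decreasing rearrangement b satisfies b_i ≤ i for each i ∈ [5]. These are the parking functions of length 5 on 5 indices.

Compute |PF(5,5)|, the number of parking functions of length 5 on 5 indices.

#PF = (5−5+1)·(5+1)^(5−1) = 1×1296 = 1296 [KW]
Example (2,5,1,1,4) → sorted (1,1,2,4,5): b_i ≤ i ∀i, a PF.

1296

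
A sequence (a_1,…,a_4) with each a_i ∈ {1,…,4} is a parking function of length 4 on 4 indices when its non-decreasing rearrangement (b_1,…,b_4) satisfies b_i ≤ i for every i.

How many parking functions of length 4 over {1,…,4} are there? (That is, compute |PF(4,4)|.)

|PF(4,4)| = (5−4)·5^(4−1) = 1 · 125 = 125 (Konheim–Weiss)
Example (3,1,4,1) → sorted (1,1,3,4): b_i ≤ i ∀i, a PF.

125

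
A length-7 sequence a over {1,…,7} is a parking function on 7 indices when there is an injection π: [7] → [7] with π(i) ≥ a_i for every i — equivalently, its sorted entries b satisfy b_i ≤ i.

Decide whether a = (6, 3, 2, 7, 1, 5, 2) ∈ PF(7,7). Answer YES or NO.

Sorted: b = (1, 2, 2, 3, 5, 6, 7).
  b_1=1 ≤ 1
  b_2=2 ≤ 2
  b_3=2 ≤ 3
  b_4=3 ≤ 4
  b_5=5 ≤ 5
  b_6=6 ≤ 6
  b_7=7 ≤ 7
All bounds hold ⇒ YES

YES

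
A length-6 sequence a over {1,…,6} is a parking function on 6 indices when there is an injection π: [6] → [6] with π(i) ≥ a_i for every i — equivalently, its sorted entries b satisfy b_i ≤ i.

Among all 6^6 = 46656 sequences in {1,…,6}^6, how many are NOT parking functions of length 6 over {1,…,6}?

#PF = (7−6)·7^(6−1) = 1 · 16807 = 16807 [KW]
Example (6,5,4,6,6,2) → sorted (2,4,5,6,6,6): b_1=2>1, not a PF.
6^6 − 16807 = 46656 − 16807 = 29849

29849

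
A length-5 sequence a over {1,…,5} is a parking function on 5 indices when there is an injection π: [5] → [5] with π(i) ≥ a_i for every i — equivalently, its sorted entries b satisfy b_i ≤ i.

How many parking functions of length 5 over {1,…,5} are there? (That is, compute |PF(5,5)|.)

Count = 1·6^4 = 1×1296 = 1296 [KW]
Check (1,1,5,3,2) → sorted (1,1,2,3,5): b_i ≤ i ∀i, a PF.

1296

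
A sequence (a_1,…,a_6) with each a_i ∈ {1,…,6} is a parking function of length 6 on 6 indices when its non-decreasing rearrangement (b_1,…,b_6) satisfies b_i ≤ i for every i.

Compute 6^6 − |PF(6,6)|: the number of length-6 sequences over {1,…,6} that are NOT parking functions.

|PF(6,6)| = (6+1−6)·(6+1)^{6−1} = 1·16807 = 16807 (Pollak)
Check (3,5,4,4,5,3) → sorted (3,3,4,4,5,5): b_1=3>1, not a PF.
6^6 − 16807 = 46656 − 16807 = 29849

29849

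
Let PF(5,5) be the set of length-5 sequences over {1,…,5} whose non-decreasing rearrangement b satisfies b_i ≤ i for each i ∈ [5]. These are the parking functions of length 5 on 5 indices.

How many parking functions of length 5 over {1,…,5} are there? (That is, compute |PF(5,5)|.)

1296

#PF = (5+1−5)·(5+1)^{5−1} = 1·1296 = 1296
Check (4,1,3,5,1) → sorted (1,1,3,4,5): b_i ≤ i ∀i, a PF.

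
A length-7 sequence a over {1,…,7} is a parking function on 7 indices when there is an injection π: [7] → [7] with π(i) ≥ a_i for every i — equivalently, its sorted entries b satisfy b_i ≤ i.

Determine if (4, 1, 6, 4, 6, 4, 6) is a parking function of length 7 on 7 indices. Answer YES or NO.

Sorted: b = (1, 4, 4, 4, 6, 6, 6).
  b_1=1 ≤ 1
  b_2=4 > 2
  fails at i=2 ⇒ NO

NO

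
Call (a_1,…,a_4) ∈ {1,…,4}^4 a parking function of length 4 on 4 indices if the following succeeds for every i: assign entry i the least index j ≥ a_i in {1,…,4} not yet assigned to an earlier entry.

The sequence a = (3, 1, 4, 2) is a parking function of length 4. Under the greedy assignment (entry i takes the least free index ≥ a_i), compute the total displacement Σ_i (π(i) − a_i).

0

Σπ = 4·5/2 = 10 (π permutes [4]); Σa = 3+1+4+2 = 10; disp = 10−10 = 0.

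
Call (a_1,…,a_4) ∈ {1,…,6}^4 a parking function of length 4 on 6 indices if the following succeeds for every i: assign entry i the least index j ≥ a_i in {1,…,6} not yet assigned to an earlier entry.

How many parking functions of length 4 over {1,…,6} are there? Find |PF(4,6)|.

Count = (7−4)·7^(4−1) = 3×343 = 1029 (Pollak)
Check (2,1,6,4) → sorted (1,2,4,6): b_i ≤ 2+i ∀i, a PF.

1029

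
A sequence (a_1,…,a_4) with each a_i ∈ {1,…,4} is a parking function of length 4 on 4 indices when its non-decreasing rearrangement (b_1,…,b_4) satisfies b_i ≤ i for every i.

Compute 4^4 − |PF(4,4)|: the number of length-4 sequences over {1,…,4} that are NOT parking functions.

Count = (4+1−4)·(4+1)^{4−1} = 1 · 125 = 125 [KW]
Check (3,2,3,4) → sorted (2,3,3,4): b_1=2>1, not a PF.
4^4 − 125 = 256 − 125 = 131

131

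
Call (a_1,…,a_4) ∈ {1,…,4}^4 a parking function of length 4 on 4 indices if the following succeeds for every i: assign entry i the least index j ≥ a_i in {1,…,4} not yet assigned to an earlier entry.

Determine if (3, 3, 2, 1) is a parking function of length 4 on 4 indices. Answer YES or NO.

YES

Sorted: b = (1, 2, 3, 3).
  b_1=1 ≤ 1
  b_2=2 ≤ 2
  b_3=3 ≤ 3
  b_4=3 ≤ 4
All bounds hold ⇒ YES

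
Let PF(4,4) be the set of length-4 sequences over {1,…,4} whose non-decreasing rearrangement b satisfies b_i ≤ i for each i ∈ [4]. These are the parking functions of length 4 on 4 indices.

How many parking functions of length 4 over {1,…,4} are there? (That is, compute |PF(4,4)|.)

|PF| = (5−4)·5^(4−1) = 1 · 125 = 125 (Konheim–Weiss)
One tuple (1,2,1,1) → sorted (1,1,1,2): b_i ≤ i ∀i, a PF.

125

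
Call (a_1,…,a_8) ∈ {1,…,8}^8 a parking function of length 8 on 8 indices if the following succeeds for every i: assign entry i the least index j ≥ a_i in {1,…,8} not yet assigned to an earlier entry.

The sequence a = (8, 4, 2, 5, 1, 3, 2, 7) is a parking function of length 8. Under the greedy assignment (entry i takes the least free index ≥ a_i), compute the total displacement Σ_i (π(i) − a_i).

Σπ = 36 ({1..8} each once); Σa = 8+4+2+5+1+3+2+7 = 32; disp = 36−32 = 4.

4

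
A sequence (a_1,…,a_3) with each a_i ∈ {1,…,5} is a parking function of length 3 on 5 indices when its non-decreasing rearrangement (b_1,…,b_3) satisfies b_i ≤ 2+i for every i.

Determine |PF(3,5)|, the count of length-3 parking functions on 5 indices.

|PF| = 3·6^2 = 3 · 36 = 108
Check (1,4,2) → sorted (1,2,4): b_i ≤ 2+i ∀i, a PF.

108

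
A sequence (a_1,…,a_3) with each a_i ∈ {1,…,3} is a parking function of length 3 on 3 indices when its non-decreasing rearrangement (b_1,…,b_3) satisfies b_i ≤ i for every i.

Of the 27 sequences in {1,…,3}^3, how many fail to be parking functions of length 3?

|PF| = (4−3)·4^(3−1) = 1·16 = 16 (Pollak)
One tuple (3,2,3) → sorted (2,3,3): b_1=2>1, not a PF.
So 27 − 16 = 11 fail.

11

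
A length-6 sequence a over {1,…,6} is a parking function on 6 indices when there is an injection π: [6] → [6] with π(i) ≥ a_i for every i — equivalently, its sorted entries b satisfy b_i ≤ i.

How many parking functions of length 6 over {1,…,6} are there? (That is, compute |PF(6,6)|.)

16807

Count = (7−6)·7^(6−1) = 1 · 16807 = 16807
E.g. (1,5,3,6,4,1) → sorted (1,1,3,4,5,6): b_i ≤ i ∀i, a PF.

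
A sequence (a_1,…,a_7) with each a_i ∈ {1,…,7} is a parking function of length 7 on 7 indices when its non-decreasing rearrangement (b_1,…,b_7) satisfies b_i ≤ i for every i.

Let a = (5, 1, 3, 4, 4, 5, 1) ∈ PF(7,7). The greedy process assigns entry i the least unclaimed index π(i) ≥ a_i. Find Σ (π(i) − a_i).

5

Σπ = 7·8/2 = 28 (π permutes [7]); Σa = 5+1+3+4+4+5+1 = 23; disp = 28−23 = 5.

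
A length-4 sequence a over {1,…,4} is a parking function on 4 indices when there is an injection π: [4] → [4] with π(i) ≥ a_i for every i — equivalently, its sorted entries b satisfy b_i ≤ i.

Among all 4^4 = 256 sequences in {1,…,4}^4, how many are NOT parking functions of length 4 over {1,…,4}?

131

|PF(4,4)| = (4−4+1)·(4+1)^(4−1) = 1 · 125 = 125 (Konheim–Weiss)
One tuple (2,3,4,2) → sorted (2,2,3,4): b_1=2>1, not a PF.
Total 256; non-PF = 256−125 = 131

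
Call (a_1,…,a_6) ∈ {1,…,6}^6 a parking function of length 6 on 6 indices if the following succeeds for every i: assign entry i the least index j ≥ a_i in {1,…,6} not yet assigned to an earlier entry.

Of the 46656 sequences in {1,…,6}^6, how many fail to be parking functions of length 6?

29849

#PF = (7−6)·7^(6−1) = 1×16807 = 16807 [KW]
Check (1,5,6,1,6,6) → sorted (1,1,5,6,6,6): b_3=5>3, not a PF.
Total 46656; non-PF = 46656−16807 = 29849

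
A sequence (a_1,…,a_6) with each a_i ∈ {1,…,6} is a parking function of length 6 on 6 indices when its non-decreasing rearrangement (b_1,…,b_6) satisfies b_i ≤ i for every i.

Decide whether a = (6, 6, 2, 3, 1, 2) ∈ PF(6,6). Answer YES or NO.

Order a: b = (1, 2, 2, 3, 6, 6).
  b_1=1 ≤ 1
  b_2=2 ≤ 2
  b_3=2 ≤ 3
  b_4=3 ≤ 4
  b_5=6 > 5
  fails at i=5 ⇒ NO

NO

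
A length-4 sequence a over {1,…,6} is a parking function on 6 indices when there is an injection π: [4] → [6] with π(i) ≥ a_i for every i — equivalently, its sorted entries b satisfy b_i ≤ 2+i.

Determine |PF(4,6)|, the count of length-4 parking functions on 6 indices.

|PF| = (6+1−4)·(6+1)^{4−1} = 3 · 343 = 1029 (Pollak)
Example (1,2,1,5) → sorted (1,1,2,5): b_i ≤ 2+i ∀i, a PF.

1029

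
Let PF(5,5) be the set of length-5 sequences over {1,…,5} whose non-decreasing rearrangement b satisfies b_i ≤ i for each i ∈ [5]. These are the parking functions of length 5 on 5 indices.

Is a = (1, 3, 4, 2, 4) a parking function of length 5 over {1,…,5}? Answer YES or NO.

YES

Order a: b = (1, 2, 3, 4, 4).
  b_1=1 ≤ 1
  b_2=2 ≤ 2
  b_3=3 ≤ 3
  b_4=4 ≤ 4
  b_5=4 ≤ 5
All bounds hold ⇒ YES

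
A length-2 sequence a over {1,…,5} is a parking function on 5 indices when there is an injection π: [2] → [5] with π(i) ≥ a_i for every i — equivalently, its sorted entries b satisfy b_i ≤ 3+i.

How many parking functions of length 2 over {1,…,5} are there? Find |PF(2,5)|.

#PF = (5−2+1)·(5+1)^(2−1) = 4×6 = 24 (Konheim–Weiss)
Check (3,4) → sorted (3,4): b_i ≤ 3+i ∀i, a PF.

24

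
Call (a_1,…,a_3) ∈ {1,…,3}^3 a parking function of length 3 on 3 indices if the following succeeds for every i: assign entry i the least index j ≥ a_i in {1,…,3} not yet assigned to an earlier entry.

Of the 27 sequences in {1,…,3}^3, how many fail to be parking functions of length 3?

11

Count = 1·4^2 = 1×16 = 16
E.g. (3,3,3) → sorted (3,3,3): b_1=3>1, not a PF.
3^3 − 16 = 27 − 16 = 11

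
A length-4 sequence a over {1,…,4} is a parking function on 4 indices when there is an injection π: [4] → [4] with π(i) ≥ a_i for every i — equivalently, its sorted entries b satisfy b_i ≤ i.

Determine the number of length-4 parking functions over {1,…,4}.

#PF = (5−4)·5^(4−1) = 1 · 125 = 125 [KW]
Check (3,1,1,3) → sorted (1,1,3,3): b_i ≤ i ∀i, a PF.

125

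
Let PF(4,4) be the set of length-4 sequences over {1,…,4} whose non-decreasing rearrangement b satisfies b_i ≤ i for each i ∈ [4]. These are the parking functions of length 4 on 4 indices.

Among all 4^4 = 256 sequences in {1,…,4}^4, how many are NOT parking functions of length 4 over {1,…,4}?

131

|PF(4,4)| = (4−4+1)·(4+1)^(4−1) = 1·125 = 125 [KW]
Example (4,3,4,2) → sorted (2,3,4,4): b_1=2>1, not a PF.
Total 256; non-PF = 256−125 = 131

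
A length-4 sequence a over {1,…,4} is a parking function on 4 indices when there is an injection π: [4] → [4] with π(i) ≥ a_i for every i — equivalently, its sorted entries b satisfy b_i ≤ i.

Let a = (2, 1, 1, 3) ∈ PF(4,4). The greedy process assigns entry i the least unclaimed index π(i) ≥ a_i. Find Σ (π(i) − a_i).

Σπ(i) = 1+…+4 = 10; Σa = 2+1+1+3 = 7; disp = 10−7 = 3.

3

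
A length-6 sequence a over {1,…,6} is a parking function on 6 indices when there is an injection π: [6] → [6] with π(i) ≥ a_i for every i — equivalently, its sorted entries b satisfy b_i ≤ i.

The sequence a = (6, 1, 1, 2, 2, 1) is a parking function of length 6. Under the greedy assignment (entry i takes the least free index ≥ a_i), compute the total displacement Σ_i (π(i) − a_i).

Σπ = 21 ({1..6} each once); Σa = 6+1+1+2+2+1 = 13; disp = 21−13 = 8.

8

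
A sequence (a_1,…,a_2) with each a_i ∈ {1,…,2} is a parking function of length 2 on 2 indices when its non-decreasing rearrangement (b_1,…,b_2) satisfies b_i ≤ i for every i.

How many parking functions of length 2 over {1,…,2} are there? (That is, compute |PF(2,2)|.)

3

|PF(2,2)| = (3−2)·3^(2−1) = 1 · 3 = 3
E.g. (1,2) → sorted (1,2): b_i ≤ i ∀i, a PF.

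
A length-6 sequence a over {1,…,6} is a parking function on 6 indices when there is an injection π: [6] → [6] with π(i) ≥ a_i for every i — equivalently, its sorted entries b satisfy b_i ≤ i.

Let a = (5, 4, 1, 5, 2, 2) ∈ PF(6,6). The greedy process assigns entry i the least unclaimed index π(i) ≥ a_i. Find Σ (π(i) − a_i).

Σπ(i) = 1+…+6 = 21; Σa = 5+4+1+5+2+2 = 19; disp = 21−19 = 2.

2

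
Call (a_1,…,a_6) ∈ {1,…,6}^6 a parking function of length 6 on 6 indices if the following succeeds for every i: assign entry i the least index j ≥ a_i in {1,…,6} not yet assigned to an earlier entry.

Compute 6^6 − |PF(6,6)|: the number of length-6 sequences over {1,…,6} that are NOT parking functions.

|PF(6,6)| = (6−6+1)·(6+1)^(6−1) = 1 · 16807 = 16807
One tuple (6,6,5,5,4,4) → sorted (4,4,5,5,6,6): b_1=4>1, not a PF.
Total 46656; non-PF = 46656−16807 = 29849

29849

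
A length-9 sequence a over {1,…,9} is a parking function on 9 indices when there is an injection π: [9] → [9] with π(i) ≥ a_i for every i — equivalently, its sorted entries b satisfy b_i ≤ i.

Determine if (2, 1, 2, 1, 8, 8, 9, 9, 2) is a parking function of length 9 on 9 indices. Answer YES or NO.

NO

Sorted: b = (1, 1, 2, 2, 2, 8, 8, 9, 9).
  b_1=1 ≤ 1
  b_2=1 ≤ 2
  b_3=2 ≤ 3
  b_4=2 ≤ 4
  b_5=2 ≤ 5
  b_6=8 > 6
  fails at i=6 ⇒ NO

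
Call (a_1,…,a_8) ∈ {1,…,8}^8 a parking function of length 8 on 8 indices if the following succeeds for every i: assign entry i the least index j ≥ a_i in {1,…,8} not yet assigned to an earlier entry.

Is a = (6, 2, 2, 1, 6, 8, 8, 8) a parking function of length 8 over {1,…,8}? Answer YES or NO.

NO

Sorted: b = (1, 2, 2, 6, 6, 8, 8, 8).
  b_1=1 ≤ 1
  b_2=2 ≤ 2
  b_3=2 ≤ 3
  b_4=6 > 4
  fails at i=4 ⇒ NO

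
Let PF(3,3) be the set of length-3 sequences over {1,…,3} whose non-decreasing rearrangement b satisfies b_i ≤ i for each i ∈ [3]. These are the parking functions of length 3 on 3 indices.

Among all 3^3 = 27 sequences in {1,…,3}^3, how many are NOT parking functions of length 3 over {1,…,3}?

11

|PF| = (4−3)·4^(3−1) = 1×16 = 16
E.g. (3,3,3) → sorted (3,3,3): b_1=3>1, not a PF.
Total 27; non-PF = 27−16 = 11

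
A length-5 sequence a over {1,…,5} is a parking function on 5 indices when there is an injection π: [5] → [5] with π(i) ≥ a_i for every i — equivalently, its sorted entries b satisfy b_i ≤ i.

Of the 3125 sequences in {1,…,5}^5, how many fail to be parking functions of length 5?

Count = (5+1−5)·(5+1)^{5−1} = 1×1296 = 1296 [KW]
One tuple (3,2,4,5,5) → sorted (2,3,4,5,5): b_1=2>1, not a PF.
Total 3125; non-PF = 3125−1296 = 1829

1829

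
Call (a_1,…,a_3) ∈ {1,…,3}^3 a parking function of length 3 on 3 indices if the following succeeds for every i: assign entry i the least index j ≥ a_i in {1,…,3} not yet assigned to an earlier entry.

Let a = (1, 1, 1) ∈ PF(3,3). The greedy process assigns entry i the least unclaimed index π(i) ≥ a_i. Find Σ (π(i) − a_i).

Σπ(i) = 1+…+3 = 6; Σa = 1+1+1 = 3; disp = 6−3 = 3.

3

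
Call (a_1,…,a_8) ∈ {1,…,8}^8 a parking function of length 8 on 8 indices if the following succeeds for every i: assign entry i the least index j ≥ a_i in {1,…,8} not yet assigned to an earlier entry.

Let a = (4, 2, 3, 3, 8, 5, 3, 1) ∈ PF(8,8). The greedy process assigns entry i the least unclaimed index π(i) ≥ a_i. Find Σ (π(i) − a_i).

7

Σπ = 8·9/2 = 36 (π permutes [8]); Σa = 4+2+3+3+8+5+3+1 = 29; disp = 36−29 = 7.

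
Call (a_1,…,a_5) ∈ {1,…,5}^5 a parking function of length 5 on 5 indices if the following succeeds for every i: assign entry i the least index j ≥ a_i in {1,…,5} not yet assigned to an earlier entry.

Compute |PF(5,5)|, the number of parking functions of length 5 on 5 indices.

|PF(5,5)| = (5+1−5)·(5+1)^{5−1} = 1 · 1296 = 1296
E.g. (3,3,1,4,2) → sorted (1,2,3,3,4): b_i ≤ i ∀i, a PF.

1296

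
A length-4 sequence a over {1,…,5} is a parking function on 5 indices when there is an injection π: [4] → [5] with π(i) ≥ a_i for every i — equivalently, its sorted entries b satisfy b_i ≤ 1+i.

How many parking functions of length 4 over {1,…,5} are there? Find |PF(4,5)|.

#PF = 2·6^3 = 2×216 = 432 (Konheim–Weiss)
E.g. (4,2,2,3) → sorted (2,2,3,4): b_i ≤ 1+i ∀i, a PF.

432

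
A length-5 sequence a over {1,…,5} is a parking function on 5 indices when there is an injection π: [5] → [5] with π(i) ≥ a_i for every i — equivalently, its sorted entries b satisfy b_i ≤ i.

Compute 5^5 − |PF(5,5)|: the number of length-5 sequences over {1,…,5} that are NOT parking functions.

|PF(5,5)| = (5−5+1)·(5+1)^(5−1) = 1×1296 = 1296 [KW]
Check (3,4,2,4,4) → sorted (2,3,4,4,4): b_1=2>1, not a PF.
So 3125 − 1296 = 1829 fail.

1829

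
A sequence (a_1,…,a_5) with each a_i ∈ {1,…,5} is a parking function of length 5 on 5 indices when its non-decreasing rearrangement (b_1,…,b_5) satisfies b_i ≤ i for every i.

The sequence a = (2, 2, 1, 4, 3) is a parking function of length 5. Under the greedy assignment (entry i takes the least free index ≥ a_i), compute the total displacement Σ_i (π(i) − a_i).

3

Σπ(i) = 1+…+5 = 15; Σa = 2+2+1+4+3 = 12; disp = 15−12 = 3.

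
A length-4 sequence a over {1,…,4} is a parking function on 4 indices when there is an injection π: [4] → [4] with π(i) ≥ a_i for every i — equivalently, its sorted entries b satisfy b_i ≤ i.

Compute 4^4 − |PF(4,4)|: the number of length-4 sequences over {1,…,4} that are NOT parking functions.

131

|PF| = 1·5^3 = 1×125 = 125 [KW]
One tuple (4,4,4,4) → sorted (4,4,4,4): b_1=4>1, not a PF.
So 256 − 125 = 131 fail.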